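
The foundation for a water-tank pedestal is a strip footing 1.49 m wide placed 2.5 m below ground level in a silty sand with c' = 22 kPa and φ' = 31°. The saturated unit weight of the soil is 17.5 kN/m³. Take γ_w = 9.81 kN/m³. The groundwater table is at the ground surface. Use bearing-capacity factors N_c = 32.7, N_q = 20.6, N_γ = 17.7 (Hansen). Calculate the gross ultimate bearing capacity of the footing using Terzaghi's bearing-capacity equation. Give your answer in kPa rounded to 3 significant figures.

q_ult ≈ 1220 kPa

Water table at ground surface, so effective unit weight γ' = 17.5 − 9.81 = 7.69 kN/m³ is used throughout; overburden q = 7.69 × 2.5 = 19.225 kPa; the same γ' applies in the ½γBN_γ term.
Cohesion term c·N_c = 22 × 32.7 = 719.4 kPa; surcharge term q·N_q = 19.225 × 20.6 = 396.03 kPa; self-weight term 0.5·γ·B·N_γ = 0.5 × 7.69 × 1.49 × 17.7 = 101.4 kPa.
q_ult = 719.4 + 396.03 + 101.4 = 1216.8 kPa.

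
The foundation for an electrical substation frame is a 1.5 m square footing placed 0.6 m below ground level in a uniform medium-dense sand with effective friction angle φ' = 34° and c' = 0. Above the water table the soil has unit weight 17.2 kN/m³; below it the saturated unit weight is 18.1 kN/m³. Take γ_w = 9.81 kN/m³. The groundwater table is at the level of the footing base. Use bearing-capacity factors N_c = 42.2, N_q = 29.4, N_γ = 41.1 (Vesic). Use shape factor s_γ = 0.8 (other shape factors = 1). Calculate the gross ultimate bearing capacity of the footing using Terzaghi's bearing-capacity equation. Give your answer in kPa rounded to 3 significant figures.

q_ult ≈ 508 kPa

Effective surcharge at the founding depth q = γ·D_f = 17.2 × 0.6 = 10.32 kPa.
The water table coincides with the base, so in the self-weight term γ → γ' = 8.29 kN/m³.
q_ult = q·N_q + 0.5·γ·B·N_γ·s_γ
     = 10.32 × 29.4 + 0.5 × 8.29 × 1.5 × 41.1 × 0.8
     = 303.41 + 204.43 = 507.84 kPa.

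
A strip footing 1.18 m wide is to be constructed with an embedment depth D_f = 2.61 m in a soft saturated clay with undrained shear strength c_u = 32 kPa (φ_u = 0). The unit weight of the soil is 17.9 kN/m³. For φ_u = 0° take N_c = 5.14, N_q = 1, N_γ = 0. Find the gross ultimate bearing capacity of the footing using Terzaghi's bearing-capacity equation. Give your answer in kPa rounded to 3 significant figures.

Effective surcharge at the founding depth q = γ·D_f = 17.9 × 2.61 = 46.719 kPa.
q_ult = c·N_c + q·N_q
     = 32 × 5.14 + 46.719 × 1
     = 164.48 + 46.719 = 211.2 kPa.

q_ult ≈ 211 kPa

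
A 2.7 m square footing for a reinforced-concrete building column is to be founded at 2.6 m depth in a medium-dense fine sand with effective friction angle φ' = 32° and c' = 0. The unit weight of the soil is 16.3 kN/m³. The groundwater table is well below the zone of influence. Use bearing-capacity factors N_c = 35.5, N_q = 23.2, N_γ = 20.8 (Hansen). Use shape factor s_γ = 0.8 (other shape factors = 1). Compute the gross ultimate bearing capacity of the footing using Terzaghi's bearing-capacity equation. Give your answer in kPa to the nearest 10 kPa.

q_ult ≈ 1350 kPa

Effective surcharge at the founding depth q = γ·D_f = 16.3 × 2.6 = 42.38 kPa.
q_ult = q·N_q + 0.5·γ·B·N_γ·s_γ
     = 42.38 × 23.2 + 0.5 × 16.3 × 2.7 × 20.8 × 0.8
     = 983.22 + 366.16 = 1349.4 kPa.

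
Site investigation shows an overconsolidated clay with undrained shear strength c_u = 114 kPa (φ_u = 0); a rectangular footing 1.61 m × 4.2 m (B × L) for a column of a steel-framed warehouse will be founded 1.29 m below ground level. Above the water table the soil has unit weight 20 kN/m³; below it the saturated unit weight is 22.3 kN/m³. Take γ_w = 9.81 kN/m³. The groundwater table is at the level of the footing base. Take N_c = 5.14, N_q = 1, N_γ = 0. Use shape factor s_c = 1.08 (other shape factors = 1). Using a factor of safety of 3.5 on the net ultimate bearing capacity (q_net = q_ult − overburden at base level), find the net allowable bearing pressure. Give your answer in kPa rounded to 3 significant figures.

q_all(net) ≈ 181 kPa

q = γ·D_f = 20 × 1.29 = 25.8 kPa.
c·N_c·s_c = 114 × 5.14 × 1.08 = 632.84 kPa
q·N_q = 25.8 × 1 = 25.8 kPa
q_ult = 632.84 + 25.8 = 658.64 kPa.
q_net = 658.64 − 25.8 = 632.84 kPa.
q_all(net) = 632.84 / 3.5 = 180.81 kPa.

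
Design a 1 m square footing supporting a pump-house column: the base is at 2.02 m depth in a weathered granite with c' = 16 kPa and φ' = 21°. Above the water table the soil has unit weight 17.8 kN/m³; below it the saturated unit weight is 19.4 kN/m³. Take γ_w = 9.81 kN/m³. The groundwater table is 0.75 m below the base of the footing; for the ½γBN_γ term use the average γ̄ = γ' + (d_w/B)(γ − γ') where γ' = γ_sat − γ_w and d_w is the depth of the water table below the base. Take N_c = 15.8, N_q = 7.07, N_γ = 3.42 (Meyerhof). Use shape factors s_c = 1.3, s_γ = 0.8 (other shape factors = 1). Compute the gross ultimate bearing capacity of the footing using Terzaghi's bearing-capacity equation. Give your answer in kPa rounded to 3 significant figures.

q_ult ≈ 604 kPa

Effective surcharge at the founding depth q = γ·D_f = 17.8 × 2.02 = 35.956 kPa.
With d_w = 0.75 m < B, γ̄ = 9.59 + (0.75/1) × (17.8 − 9.59) = 15.748 kN/m³.
q_ult = c·N_c·s_c + q·N_q + 0.5·γ·B·N_γ·s_γ
     = 16 × 15.8 × 1.3 + 35.956 × 7.07 + 0.5 × 15.748 × 1 × 3.42 × 0.8
     = 328.64 + 254.21 + 21.543 = 604.39 kPa.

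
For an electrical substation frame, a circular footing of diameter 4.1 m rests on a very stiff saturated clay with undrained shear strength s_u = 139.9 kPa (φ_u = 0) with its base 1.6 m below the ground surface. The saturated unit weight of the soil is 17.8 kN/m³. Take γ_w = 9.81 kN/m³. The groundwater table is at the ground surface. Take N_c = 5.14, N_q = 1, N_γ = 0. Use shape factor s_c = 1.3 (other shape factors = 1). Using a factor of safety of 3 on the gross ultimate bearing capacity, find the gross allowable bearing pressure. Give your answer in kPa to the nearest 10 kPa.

Water table at ground surface, so effective unit weight γ' = 17.8 − 9.81 = 7.99 kN/m³ is used throughout; overburden q = 7.99 × 1.6 = 12.784 kPa.
Cohesion term c·N_c·s_c = 139.9 × 5.14 × 1.3 = 934.81 kPa; surcharge term q·N_q = 12.784 × 1 = 12.784 kPa.
q_ult = 934.81 + 12.784 = 947.6 kPa.
q_all = 947.6 / 3 = 315.87 kPa.

q_all ≈ 320 kPa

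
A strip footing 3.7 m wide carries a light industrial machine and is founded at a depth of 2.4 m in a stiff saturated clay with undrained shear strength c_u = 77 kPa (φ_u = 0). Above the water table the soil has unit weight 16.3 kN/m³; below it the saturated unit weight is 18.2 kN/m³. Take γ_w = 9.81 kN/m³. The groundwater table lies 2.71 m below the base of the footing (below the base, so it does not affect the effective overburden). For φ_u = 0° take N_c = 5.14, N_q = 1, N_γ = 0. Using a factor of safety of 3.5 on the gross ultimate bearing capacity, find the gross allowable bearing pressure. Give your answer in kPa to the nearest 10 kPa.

q_all ≈ 120 kPa

q = γ·D_f = 16.3 × 2.4 = 39.12 kPa.
c·N_c = 77 × 5.14 = 395.78 kPa
q·N_q = 39.12 × 1 = 39.12 kPa
q_ult = 395.78 + 39.12 = 434.9 kPa.
q_all = 434.9 / 3.5 = 124.26 kPa.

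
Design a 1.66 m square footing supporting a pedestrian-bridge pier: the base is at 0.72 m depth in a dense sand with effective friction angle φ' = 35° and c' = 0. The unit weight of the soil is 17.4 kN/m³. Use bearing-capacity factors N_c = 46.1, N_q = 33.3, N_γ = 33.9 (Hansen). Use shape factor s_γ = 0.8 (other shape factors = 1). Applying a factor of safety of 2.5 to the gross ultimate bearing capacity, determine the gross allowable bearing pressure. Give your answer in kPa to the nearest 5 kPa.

q_all ≈ 325 kPa

q = γ·D_f = 17.4 × 0.72 = 12.528 kPa.
q·N_q = 12.528 × 33.3 = 417.18 kPa
0.5·γ·B·N_γ·s_γ = 0.5 × 17.4 × 1.66 × 33.9 × 0.8 = 391.67 kPa
q_ult = 417.18 + 391.67 = 808.85 kPa.
q_all = q_ult / FS = 808.85 / 2.5 = 323.54 kPa.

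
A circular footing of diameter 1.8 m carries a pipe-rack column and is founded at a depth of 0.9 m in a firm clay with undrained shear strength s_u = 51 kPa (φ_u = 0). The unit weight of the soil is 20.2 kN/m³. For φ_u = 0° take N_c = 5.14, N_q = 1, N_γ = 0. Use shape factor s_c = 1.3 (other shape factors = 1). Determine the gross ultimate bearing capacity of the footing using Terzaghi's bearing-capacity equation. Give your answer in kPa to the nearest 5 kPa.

Effective surcharge at the founding depth q = γ·D_f = 20.2 × 0.9 = 18.18 kPa.
q_ult = c·N_c·s_c + q·N_q
     = 51 × 5.14 × 1.3 + 18.18 × 1
     = 340.78 + 18.18 = 358.96 kPa.

q_ult ≈ 360 kPa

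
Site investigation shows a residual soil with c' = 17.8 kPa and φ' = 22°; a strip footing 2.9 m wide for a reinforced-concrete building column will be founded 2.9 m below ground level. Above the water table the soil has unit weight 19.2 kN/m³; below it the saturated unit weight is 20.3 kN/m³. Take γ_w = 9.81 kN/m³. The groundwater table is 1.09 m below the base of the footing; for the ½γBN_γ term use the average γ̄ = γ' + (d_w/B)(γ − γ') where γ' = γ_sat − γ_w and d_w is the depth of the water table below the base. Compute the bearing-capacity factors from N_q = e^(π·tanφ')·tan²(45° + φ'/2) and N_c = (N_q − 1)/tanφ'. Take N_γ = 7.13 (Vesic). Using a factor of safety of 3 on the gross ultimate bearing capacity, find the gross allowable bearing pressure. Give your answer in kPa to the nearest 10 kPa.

N_q = e^(π·tan22°)·tan²(56°) = 7.82; N_c = (N_q − 1)/tanφ' = 16.88.
Effective surcharge at the founding depth q = γ·D_f = 19.2 × 2.9 = 55.68 kPa.
With d_w = 1.09 m < B, γ̄ = 10.49 + (1.09/2.9) × (19.2 − 10.49) = 13.764 kN/m³.
q_ult = c·N_c + q·N_q + 0.5·γ·B·N_γ
     = 17.8 × 16.883 + 55.68 × 7.8211 + 0.5 × 13.764 × 2.9 × 7.13
     = 300.51 + 435.48 + 142.3 = 878.29 kPa.
q_all = 878.29 / 3 = 292.76 kPa.

q_all ≈ 290 kPa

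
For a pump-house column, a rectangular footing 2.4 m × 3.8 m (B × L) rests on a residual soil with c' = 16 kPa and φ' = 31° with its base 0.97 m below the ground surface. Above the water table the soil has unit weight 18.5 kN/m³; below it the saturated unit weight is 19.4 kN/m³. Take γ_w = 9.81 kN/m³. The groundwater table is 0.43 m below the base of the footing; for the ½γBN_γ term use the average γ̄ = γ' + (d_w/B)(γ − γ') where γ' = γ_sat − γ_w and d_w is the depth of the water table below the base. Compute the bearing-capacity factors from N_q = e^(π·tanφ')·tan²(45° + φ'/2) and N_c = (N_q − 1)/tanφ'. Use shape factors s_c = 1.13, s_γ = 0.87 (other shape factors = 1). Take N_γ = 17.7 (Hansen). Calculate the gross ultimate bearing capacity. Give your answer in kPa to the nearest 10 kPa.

q_ult ≈ 1170 kPa

tan31° = 0.6009, so N_q = e^(π×0.6009)·tan²(60.5°) = 6.604 × 3.124 = 20.63.
N_c = (20.63 − 1)/tan31° = 32.67.
Effective surcharge at the founding depth q = γ·D_f = 18.5 × 0.97 = 17.945 kPa.
With d_w = 0.43 m < B, γ̄ = 9.59 + (0.43/2.4) × (18.5 − 9.59) = 11.186 kN/m³.
q_ult = c·N_c·s_c + q·N_q + 0.5·γ·B·N_γ·s_γ
     = 16 × 32.671 × 1.13 + 17.945 × 20.631 + 0.5 × 11.186 × 2.4 × 17.7 × 0.87
     = 590.69 + 370.22 + 206.71 = 1167.6 kPa.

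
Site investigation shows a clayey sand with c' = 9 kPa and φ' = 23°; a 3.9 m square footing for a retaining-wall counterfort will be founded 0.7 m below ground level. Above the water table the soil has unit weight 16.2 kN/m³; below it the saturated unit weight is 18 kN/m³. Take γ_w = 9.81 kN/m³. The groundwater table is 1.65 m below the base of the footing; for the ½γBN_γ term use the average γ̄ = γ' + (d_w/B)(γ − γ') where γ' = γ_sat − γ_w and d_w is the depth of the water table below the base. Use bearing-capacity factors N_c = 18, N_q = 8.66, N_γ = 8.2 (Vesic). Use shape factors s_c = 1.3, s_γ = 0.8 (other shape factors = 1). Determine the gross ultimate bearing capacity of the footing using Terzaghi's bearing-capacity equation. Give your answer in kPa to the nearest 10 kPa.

Effective surcharge at the founding depth q = γ·D_f = 16.2 × 0.7 = 11.34 kPa.
With d_w = 1.65 m < B, γ̄ = 8.19 + (1.65/3.9) × (16.2 − 8.19) = 11.579 kN/m³.
q_ult = c·N_c·s_c + q·N_q + 0.5·γ·B·N_γ·s_γ
     = 9 × 18 × 1.3 + 11.34 × 8.66 + 0.5 × 11.579 × 3.9 × 8.2 × 0.8
     = 210.6 + 98.204 + 148.12 = 456.92 kPa.

q_ult ≈ 460 kPa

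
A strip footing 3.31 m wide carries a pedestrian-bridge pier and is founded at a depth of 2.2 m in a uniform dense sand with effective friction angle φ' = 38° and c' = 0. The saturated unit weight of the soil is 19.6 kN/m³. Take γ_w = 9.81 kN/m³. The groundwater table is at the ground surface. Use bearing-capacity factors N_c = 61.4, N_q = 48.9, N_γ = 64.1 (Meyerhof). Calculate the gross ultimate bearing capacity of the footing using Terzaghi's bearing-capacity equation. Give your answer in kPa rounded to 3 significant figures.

γ' = 19.6 − 9.81 = 9.79 kN/m³ (submerged throughout). q = 9.79 × 2.2 = 21.538 kPa; the same γ' applies in the ½γBN_γ term.
q·N_q = 21.538 × 48.9 = 1053.2 kPa
0.5·γ·B·N_γ = 0.5 × 9.79 × 3.31 × 64.1 = 1038.6 kPa
q_ult = 1053.2 + 1038.6 = 2091.8 kPa.

q_ult ≈ 2090 kPa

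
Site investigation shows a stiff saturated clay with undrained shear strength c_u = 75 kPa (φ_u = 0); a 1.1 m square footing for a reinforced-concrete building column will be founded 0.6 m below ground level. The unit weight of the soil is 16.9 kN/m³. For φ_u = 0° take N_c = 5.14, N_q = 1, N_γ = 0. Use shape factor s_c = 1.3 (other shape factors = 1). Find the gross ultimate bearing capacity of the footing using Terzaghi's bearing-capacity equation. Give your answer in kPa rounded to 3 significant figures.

q = γ·D_f = 16.9 × 0.6 = 10.14 kPa.
c·N_c·s_c = 75 × 5.14 × 1.3 = 501.15 kPa
q·N_q = 10.14 × 1 = 10.14 kPa
q_ult = 501.15 + 10.14 = 511.29 kPa.

q_ult ≈ 511 kPa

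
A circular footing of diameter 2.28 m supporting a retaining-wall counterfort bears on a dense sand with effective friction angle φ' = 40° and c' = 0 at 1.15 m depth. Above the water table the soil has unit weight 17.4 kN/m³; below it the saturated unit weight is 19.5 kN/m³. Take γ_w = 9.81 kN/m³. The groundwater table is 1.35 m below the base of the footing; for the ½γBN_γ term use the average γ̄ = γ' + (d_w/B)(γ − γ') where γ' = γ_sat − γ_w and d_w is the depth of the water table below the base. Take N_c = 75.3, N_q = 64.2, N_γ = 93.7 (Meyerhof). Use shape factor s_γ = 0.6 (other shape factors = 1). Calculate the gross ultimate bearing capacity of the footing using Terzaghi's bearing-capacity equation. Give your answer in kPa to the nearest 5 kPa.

q_ult ≈ 2200 kPa

q = γ·D_f = 17.4 × 1.15 = 20.01 kPa.
γ' = 9.69 kN/m³; averaging over the depth B below the base, γ̄ = γ' + (d_w/B)(γ − γ') = 14.255 kN/m³.
q·N_q = 20.01 × 64.2 = 1284.6 kPa
0.5·γ·B·N_γ·s_γ = 0.5 × 14.255 × 2.28 × 93.7 × 0.6 = 913.62 kPa
q_ult = 1284.6 + 913.62 = 2198.3 kPa.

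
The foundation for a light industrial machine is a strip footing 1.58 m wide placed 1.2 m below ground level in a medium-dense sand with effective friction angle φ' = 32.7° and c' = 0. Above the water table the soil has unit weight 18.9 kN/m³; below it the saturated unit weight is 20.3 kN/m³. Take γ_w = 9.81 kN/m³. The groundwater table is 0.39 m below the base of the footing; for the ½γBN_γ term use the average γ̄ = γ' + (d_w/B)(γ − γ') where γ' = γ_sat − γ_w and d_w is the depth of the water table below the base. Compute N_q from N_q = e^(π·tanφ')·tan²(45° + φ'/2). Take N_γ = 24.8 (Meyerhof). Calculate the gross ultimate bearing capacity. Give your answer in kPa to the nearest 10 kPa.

tan32.7° = 0.642, so N_q = e^(π×0.642)·tan²(61.35°) = 7.515 × 3.35 = 25.18.
Effective surcharge at the founding depth q = γ·D_f = 18.9 × 1.2 = 22.68 kPa.
With d_w = 0.39 m < B, γ̄ = 10.49 + (0.39/1.58) × (18.9 − 10.49) = 12.566 kN/m³.
q_ult = q·N_q + 0.5·γ·B·N_γ
     = 22.68 × 25.175 + 0.5 × 12.566 × 1.58 × 24.8
     = 570.97 + 246.19 = 817.16 kPa.

q_ult ≈ 820 kPa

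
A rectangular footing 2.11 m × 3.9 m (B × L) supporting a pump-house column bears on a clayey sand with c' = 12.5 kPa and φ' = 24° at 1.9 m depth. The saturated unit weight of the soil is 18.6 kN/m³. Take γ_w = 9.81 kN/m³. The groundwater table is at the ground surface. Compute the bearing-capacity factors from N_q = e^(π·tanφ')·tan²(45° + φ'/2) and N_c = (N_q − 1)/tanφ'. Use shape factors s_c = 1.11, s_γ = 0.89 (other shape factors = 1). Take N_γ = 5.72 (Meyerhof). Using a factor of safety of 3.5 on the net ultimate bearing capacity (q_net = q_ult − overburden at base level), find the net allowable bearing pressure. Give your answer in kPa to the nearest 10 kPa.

q_all(net) ≈ 130 kPa

N_q = e^(π·tan24°)·tan²(57°) = 9.6; N_c = (N_q − 1)/tanφ' = 19.32.
γ' = 18.6 − 9.81 = 8.79 kN/m³ (submerged throughout). q = 8.79 × 1.9 = 16.701 kPa; the same γ' applies in the ½γBN_γ term.
c·N_c·s_c = 12.5 × 19.324 × 1.11 = 268.11 kPa
q·N_q = 16.701 × 9.6034 = 160.39 kPa
0.5·γ·B·N_γ·s_γ = 0.5 × 8.79 × 2.11 × 5.72 × 0.89 = 47.209 kPa
q_ult = 268.11 + 160.39 + 47.209 = 475.71 kPa.
q_net = 475.71 − 16.701 = 459.01 kPa.
q_all(net) = 459.01 / 3.5 = 131.15 kPa.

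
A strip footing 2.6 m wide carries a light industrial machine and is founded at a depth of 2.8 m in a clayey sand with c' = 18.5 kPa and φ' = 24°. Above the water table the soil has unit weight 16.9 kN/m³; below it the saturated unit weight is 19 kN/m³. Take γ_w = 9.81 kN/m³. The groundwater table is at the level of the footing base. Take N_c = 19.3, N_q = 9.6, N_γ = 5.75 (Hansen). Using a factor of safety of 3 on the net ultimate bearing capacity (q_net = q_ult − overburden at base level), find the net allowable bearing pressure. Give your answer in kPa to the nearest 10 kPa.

q = γ·D_f = 16.9 × 2.8 = 47.32 kPa.
For the ½γBN_γ term take γ' = 19 − 9.81 = 9.19 kN/m³ (soil below base is submerged).
c·N_c = 18.5 × 19.3 = 357.05 kPa
q·N_q = 47.32 × 9.6 = 454.27 kPa
0.5·γ·B·N_γ = 0.5 × 9.19 × 2.6 × 5.75 = 68.695 kPa
q_ult = 357.05 + 454.27 + 68.695 = 880.02 kPa.
q_net = 880.02 − 47.32 = 832.7 kPa.
q_all(net) = 832.7 / 3 = 277.57 kPa.

q_all(net) ≈ 280 kPa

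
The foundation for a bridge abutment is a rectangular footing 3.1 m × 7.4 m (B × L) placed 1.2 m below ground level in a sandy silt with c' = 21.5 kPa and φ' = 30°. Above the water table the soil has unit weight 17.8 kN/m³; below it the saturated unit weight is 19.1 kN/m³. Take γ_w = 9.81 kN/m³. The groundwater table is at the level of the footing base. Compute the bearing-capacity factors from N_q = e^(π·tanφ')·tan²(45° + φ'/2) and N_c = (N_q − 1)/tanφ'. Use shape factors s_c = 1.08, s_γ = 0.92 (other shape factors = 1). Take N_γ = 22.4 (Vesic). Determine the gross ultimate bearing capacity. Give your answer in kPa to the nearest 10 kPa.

q_ult ≈ 1390 kPa

tan30° = 0.5774, so N_q = e^(π×0.5774)·tan²(60°) = 6.134 × 3.0 = 18.4.
N_c = (18.4 − 1)/tan30° = 30.14.
q = γ·D_f = 17.8 × 1.2 = 21.36 kPa.
For the ½γBN_γ term take γ' = 19.1 − 9.81 = 9.29 kN/m³ (soil below base is submerged).
c·N_c·s_c = 21.5 × 30.14 × 1.08 = 699.84 kPa
q·N_q = 21.36 × 18.401 = 393.05 kPa
0.5·γ·B·N_γ·s_γ = 0.5 × 9.29 × 3.1 × 22.4 × 0.92 = 296.74 kPa
q_ult = 699.84 + 393.05 + 296.74 = 1389.6 kPa.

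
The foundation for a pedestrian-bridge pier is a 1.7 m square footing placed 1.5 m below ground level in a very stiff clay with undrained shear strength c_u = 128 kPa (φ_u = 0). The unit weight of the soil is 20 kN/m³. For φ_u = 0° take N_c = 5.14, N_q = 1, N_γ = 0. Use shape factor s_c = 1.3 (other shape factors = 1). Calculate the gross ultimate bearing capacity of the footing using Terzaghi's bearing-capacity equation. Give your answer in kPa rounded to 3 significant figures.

q_ult ≈ 885 kPa

Overburden at base level: q = 20 × 1.5 = 30 kPa.
Cohesion term c·N_c·s_c = 128 × 5.14 × 1.3 = 855.3 kPa; surcharge term q·N_q = 30 × 1 = 30 kPa.
q_ult = 855.3 + 30 = 885.3 kPa.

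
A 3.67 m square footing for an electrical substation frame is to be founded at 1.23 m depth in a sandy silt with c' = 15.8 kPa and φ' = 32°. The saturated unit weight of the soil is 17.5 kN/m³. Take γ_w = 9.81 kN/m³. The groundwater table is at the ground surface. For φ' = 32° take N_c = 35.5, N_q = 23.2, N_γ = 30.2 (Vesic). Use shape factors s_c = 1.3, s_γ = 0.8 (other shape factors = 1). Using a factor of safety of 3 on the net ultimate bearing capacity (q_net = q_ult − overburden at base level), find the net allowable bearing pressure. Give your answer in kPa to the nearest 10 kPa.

q_all(net) ≈ 430 kPa

With the water table at the surface the whole profile is submerged: γ' = 17.5 − 9.81 = 7.69 kN/m³, so q = γ'·D_f = 9.4587 kPa; the same γ' applies in the ½γBN_γ term.
q_ult = c·N_c·s_c + q·N_q + 0.5·γ·B·N_γ·s_γ
     = 15.8 × 35.5 × 1.3 + 9.4587 × 23.2 + 0.5 × 7.69 × 3.67 × 30.2 × 0.8
     = 729.17 + 219.44 + 340.93 = 1289.5 kPa.
q_net = 1289.5 − 9.4587 = 1280.1 kPa.
q_all(net) = 1280.1 / 3 = 426.69 kPa.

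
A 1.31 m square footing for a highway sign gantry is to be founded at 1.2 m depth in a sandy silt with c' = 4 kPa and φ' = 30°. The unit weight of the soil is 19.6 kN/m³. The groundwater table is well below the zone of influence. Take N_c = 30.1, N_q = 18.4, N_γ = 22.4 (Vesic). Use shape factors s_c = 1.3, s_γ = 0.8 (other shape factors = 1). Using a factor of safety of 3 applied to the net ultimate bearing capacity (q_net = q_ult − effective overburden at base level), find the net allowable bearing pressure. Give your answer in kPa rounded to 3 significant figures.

q_all(net) ≈ 265 kPa

Overburden at base level: q = 19.6 × 1.2 = 23.52 kPa.
Cohesion term c·N_c·s_c = 4 × 30.1 × 1.3 = 156.52 kPa; surcharge term q·N_q = 23.52 × 18.4 = 432.77 kPa; self-weight term 0.5·γ·B·N_γ·s_γ = 0.5 × 19.6 × 1.31 × 22.4 × 0.8 = 230.06 kPa.
q_ult = 156.52 + 432.77 + 230.06 = 819.34 kPa.
Net ultimate: q_net = 819.34 − 23.52 = 795.82 kPa.
q_all(net) = 795.82 / 3 = 265.27 kPa.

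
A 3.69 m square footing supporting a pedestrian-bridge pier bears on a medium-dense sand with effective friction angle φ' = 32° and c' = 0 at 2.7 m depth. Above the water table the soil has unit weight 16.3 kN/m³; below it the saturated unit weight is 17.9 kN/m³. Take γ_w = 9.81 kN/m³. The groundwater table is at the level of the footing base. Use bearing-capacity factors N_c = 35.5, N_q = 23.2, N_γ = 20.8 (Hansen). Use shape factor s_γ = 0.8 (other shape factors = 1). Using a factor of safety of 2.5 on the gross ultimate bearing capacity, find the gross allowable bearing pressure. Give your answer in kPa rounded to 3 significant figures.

q_all ≈ 508 kPa

Overburden at base level: q = 16.3 × 2.7 = 44.01 kPa.
Below the base the soil is submerged, so the ½γBN_γ term uses γ' = 17.9 − 9.81 = 8.09 kN/m³.
Surcharge term q·N_q = 44.01 × 23.2 = 1021 kPa; self-weight term 0.5·γ·B·N_γ·s_γ = 0.5 × 8.09 × 3.69 × 20.8 × 0.8 = 248.37 kPa.
q_ult = 1021 + 248.37 = 1269.4 kPa.
q_all = 1269.4 / 2.5 = 507.76 kPa.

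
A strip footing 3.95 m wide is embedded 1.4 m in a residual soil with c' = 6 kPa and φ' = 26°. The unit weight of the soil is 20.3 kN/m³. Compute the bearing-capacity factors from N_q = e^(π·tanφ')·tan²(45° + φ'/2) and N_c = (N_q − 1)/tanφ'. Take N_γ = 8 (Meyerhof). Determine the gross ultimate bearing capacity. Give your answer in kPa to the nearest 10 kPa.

q_ult ≈ 790 kPa

tan26° = 0.4877, so N_q = e^(π×0.4877)·tan²(58°) = 4.629 × 2.561 = 11.85.
N_c = (11.85 − 1)/tan26° = 22.25.
q = γ·D_f = 20.3 × 1.4 = 28.42 kPa.
c·N_c = 6 × 22.254 = 133.53 kPa
q·N_q = 28.42 × 11.854 = 336.9 kPa
0.5·γ·B·N_γ = 0.5 × 20.3 × 3.95 × 8 = 320.74 kPa
q_ult = 133.53 + 336.9 + 320.74 = 791.16 kPa.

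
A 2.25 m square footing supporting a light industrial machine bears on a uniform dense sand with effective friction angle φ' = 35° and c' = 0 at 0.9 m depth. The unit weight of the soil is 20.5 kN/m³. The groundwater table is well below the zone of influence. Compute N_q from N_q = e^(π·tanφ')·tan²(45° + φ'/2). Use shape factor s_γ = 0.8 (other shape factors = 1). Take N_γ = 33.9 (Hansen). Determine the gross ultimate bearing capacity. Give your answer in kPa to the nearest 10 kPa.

q_ult ≈ 1240 kPa

tan35° = 0.7002, so N_q = e^(π×0.7002)·tan²(62.5°) = 9.023 × 3.69 = 33.3.
Effective surcharge at the founding depth q = γ·D_f = 20.5 × 0.9 = 18.45 kPa.
q_ult = q·N_q + 0.5·γ·B·N_γ·s_γ
     = 18.45 × 33.296 + 0.5 × 20.5 × 2.25 × 33.9 × 0.8
     = 614.31 + 625.46 = 1239.8 kPa.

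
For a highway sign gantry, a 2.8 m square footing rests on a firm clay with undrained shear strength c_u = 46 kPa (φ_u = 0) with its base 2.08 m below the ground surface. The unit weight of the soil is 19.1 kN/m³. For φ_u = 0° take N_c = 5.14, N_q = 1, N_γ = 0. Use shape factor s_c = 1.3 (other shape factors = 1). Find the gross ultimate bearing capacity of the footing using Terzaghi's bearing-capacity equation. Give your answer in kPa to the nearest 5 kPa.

q_ult ≈ 345 kPa

Overburden at base level: q = 19.1 × 2.08 = 39.728 kPa.
Cohesion term c·N_c·s_c = 46 × 5.14 × 1.3 = 307.37 kPa; surcharge term q·N_q = 39.728 × 1 = 39.728 kPa.
q_ult = 307.37 + 39.728 = 347.1 kPa.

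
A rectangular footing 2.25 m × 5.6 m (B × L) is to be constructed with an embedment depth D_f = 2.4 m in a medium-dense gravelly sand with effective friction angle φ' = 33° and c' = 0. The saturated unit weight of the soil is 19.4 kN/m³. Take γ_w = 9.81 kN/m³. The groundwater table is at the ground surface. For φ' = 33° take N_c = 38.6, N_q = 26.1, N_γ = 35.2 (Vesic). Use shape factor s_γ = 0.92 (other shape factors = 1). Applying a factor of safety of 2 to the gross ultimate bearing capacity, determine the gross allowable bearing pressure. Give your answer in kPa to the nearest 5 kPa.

With the water table at the surface the whole profile is submerged: γ' = 19.4 − 9.81 = 9.59 kN/m³, so q = γ'·D_f = 23.016 kPa; the same γ' applies in the ½γBN_γ term.
q_ult = q·N_q + 0.5·γ·B·N_γ·s_γ
     = 23.016 × 26.1 + 0.5 × 9.59 × 2.25 × 35.2 × 0.92
     = 600.72 + 349.38 = 950.1 kPa.
q_all = q_ult / FS = 950.1 / 2 = 475.05 kPa.

q_all ≈ 475 kPa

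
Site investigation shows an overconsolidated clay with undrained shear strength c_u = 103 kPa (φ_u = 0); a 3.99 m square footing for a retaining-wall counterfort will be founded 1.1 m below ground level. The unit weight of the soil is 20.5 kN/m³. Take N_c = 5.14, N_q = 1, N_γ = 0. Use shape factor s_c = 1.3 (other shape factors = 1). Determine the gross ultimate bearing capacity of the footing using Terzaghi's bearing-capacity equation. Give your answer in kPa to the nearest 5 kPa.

Overburden at base level: q = 20.5 × 1.1 = 22.55 kPa.
Cohesion term c·N_c·s_c = 103 × 5.14 × 1.3 = 688.25 kPa; surcharge term q·N_q = 22.55 × 1 = 22.55 kPa.
q_ult = 688.25 + 22.55 = 710.8 kPa.

q_ult ≈ 710 kPa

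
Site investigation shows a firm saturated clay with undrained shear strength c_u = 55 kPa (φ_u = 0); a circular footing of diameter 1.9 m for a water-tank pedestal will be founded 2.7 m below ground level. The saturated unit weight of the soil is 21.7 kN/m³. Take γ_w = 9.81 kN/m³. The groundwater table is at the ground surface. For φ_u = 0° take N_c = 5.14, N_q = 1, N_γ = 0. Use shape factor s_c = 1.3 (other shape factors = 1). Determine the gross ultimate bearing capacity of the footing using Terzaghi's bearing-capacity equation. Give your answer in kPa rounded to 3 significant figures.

With the water table at the surface the whole profile is submerged: γ' = 21.7 − 9.81 = 11.89 kN/m³, so q = γ'·D_f = 32.103 kPa.
q_ult = c·N_c·s_c + q·N_q
     = 55 × 5.14 × 1.3 + 32.103 × 1
     = 367.51 + 32.103 = 399.61 kPa.

q_ult ≈ 400 kPa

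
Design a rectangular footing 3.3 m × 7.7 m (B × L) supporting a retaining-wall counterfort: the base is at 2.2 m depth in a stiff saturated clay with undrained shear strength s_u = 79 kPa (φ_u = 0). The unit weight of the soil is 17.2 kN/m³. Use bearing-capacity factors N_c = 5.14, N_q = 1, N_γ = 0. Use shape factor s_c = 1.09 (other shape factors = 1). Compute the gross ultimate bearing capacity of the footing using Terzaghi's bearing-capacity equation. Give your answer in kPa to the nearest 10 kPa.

Overburden at base level: q = 17.2 × 2.2 = 37.84 kPa.
Cohesion term c·N_c·s_c = 79 × 5.14 × 1.09 = 442.61 kPa; surcharge term q·N_q = 37.84 × 1 = 37.84 kPa.
q_ult = 442.61 + 37.84 = 480.45 kPa.

q_ult ≈ 480 kPa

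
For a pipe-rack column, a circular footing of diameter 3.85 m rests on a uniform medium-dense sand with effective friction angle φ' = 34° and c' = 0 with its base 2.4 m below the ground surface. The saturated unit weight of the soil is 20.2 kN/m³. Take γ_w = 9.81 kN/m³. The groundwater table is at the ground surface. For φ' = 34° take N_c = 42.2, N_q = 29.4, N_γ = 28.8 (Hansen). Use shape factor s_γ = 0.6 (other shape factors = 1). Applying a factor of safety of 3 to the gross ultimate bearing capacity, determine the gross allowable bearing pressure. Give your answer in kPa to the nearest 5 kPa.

q_all ≈ 360 kPa

Water table at ground surface, so effective unit weight γ' = 20.2 − 9.81 = 10.39 kN/m³ is used throughout; overburden q = 10.39 × 2.4 = 24.936 kPa; the same γ' applies in the ½γBN_γ term.
Surcharge term q·N_q = 24.936 × 29.4 = 733.12 kPa; self-weight term 0.5·γ·B·N_γ·s_γ = 0.5 × 10.39 × 3.85 × 28.8 × 0.6 = 345.61 kPa.
q_ult = 733.12 + 345.61 = 1078.7 kPa.
q_all = q_ult / FS = 1078.7 / 3 = 359.58 kPa.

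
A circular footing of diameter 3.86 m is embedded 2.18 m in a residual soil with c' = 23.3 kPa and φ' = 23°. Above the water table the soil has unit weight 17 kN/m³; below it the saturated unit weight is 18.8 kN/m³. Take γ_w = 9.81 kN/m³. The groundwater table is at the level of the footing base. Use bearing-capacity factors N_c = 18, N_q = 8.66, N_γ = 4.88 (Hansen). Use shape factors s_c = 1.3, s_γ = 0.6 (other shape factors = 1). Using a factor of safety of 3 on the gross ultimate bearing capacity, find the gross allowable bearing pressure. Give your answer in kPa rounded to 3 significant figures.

q = γ·D_f = 17 × 2.18 = 37.06 kPa.
For the ½γBN_γ term take γ' = 18.8 − 9.81 = 8.99 kN/m³ (soil below base is submerged).
c·N_c·s_c = 23.3 × 18 × 1.3 = 545.22 kPa
q·N_q = 37.06 × 8.66 = 320.94 kPa
0.5·γ·B·N_γ·s_γ = 0.5 × 8.99 × 3.86 × 4.88 × 0.6 = 50.803 kPa
q_ult = 545.22 + 320.94 + 50.803 = 916.96 kPa.
q_all = 916.96 / 3 = 305.65 kPa.

q_all ≈ 306 kPa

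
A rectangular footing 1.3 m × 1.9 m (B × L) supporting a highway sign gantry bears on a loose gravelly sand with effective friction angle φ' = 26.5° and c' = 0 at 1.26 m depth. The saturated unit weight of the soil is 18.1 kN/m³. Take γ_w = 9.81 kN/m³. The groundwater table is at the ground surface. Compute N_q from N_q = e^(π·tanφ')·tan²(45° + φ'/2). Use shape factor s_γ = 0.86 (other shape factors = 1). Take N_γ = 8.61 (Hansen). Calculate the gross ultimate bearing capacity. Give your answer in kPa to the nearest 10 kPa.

tan26.5° = 0.4986, so N_q = e^(π×0.4986)·tan²(58.25°) = 4.789 × 2.611 = 12.51.
With the water table at the surface the whole profile is submerged: γ' = 18.1 − 9.81 = 8.29 kN/m³, so q = γ'·D_f = 10.445 kPa; the same γ' applies in the ½γBN_γ term.
q_ult = q·N_q + 0.5·γ·B·N_γ·s_γ
     = 10.445 × 12.506 + 0.5 × 8.29 × 1.3 × 8.61 × 0.86
     = 130.63 + 39.9 = 170.53 kPa.

q_ult ≈ 170 kPa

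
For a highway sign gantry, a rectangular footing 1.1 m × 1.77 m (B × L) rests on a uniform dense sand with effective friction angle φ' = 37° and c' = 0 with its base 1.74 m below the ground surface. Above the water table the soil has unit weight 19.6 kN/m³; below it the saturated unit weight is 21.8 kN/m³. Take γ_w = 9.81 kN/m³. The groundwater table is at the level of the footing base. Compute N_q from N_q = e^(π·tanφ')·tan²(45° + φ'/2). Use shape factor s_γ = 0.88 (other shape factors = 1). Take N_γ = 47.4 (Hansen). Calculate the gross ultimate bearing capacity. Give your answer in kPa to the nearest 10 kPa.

tan37° = 0.7536, so N_q = e^(π×0.7536)·tan²(63.5°) = 10.669 × 4.023 = 42.92.
Overburden at base level: q = 19.6 × 1.74 = 34.104 kPa.
Below the base the soil is submerged, so the ½γBN_γ term uses γ' = 21.8 − 9.81 = 11.99 kN/m³.
Surcharge term q·N_q = 34.104 × 42.92 = 1463.7 kPa; self-weight term 0.5·γ·B·N_γ·s_γ = 0.5 × 11.99 × 1.1 × 47.4 × 0.88 = 275.07 kPa.
q_ult = 1463.7 + 275.07 = 1738.8 kPa.

q_ult ≈ 1740 kPa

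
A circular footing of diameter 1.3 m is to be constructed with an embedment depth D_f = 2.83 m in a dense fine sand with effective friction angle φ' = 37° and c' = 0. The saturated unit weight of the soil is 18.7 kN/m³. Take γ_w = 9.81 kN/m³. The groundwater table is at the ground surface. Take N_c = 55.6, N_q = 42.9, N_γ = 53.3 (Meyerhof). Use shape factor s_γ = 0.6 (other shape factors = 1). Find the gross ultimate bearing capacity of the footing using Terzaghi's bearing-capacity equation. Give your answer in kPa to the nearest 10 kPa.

q_ult ≈ 1260 kPa

γ' = 18.7 − 9.81 = 8.89 kN/m³ (submerged throughout). q = 8.89 × 2.83 = 25.159 kPa; the same γ' applies in the ½γBN_γ term.
q·N_q = 25.159 × 42.9 = 1079.3 kPa
0.5·γ·B·N_γ·s_γ = 0.5 × 8.89 × 1.3 × 53.3 × 0.6 = 184.8 kPa
q_ult = 1079.3 + 184.8 = 1264.1 kPa.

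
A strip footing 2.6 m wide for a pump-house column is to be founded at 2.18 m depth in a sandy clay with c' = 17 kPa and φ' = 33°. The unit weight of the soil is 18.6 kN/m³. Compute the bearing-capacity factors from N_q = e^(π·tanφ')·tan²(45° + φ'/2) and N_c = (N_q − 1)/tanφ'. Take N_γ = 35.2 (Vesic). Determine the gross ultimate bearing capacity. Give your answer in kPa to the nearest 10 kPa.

tan33° = 0.6494, so N_q = e^(π×0.6494)·tan²(61.5°) = 7.692 × 3.392 = 26.09.
N_c = (26.09 − 1)/tan33° = 38.64.
Effective surcharge at the founding depth q = γ·D_f = 18.6 × 2.18 = 40.548 kPa.
q_ult = c·N_c + q·N_q + 0.5·γ·B·N_γ
     = 17 × 38.638 + 40.548 × 26.092 + 0.5 × 18.6 × 2.6 × 35.2
     = 656.85 + 1058 + 851.14 = 2566 kPa.

q_ult ≈ 2570 kPa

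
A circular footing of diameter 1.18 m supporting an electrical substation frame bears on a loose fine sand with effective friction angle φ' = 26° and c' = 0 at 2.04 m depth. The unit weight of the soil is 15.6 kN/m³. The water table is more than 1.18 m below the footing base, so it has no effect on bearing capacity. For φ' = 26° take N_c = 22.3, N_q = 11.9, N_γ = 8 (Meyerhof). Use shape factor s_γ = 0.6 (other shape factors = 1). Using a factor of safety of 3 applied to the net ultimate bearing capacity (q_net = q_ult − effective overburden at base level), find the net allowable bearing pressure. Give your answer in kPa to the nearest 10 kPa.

Overburden at base level: q = 15.6 × 2.04 = 31.824 kPa.
Surcharge term q·N_q = 31.824 × 11.9 = 378.71 kPa; self-weight term 0.5·γ·B·N_γ·s_γ = 0.5 × 15.6 × 1.18 × 8 × 0.6 = 44.179 kPa.
q_ult = 378.71 + 44.179 = 422.88 kPa.
Net ultimate: q_net = 422.88 − 31.824 = 391.06 kPa.
q_all(net) = 391.06 / 3 = 130.35 kPa.

q_all(net) ≈ 130 kPa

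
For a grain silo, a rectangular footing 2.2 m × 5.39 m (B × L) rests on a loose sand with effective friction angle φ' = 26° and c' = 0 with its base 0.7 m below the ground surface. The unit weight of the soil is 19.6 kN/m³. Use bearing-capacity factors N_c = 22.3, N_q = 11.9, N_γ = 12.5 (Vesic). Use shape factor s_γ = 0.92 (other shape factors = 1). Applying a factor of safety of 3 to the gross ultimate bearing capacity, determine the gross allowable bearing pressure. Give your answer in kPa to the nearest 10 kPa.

Overburden at base level: q = 19.6 × 0.7 = 13.72 kPa.
Surcharge term q·N_q = 13.72 × 11.9 = 163.27 kPa; self-weight term 0.5·γ·B·N_γ·s_γ = 0.5 × 19.6 × 2.2 × 12.5 × 0.92 = 247.94 kPa.
q_ult = 163.27 + 247.94 = 411.21 kPa.
q_all = q_ult / FS = 411.21 / 3 = 137.07 kPa.

q_all ≈ 140 kPa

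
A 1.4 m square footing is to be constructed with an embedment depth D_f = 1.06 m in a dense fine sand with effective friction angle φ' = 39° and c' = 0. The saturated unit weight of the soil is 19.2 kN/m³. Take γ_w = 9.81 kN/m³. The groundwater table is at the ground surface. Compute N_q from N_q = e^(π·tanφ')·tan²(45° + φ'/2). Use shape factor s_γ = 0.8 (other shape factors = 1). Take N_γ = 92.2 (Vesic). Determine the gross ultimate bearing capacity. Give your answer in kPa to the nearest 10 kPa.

tan39° = 0.8098, so N_q = e^(π×0.8098)·tan²(64.5°) = 12.731 × 4.395 = 55.96.
γ' = 19.2 − 9.81 = 9.39 kN/m³ (submerged throughout). q = 9.39 × 1.06 = 9.9534 kPa; the same γ' applies in the ½γBN_γ term.
q·N_q = 9.9534 × 55.957 = 556.97 kPa
0.5·γ·B·N_γ·s_γ = 0.5 × 9.39 × 1.4 × 92.2 × 0.8 = 484.82 kPa
q_ult = 556.97 + 484.82 = 1041.8 kPa.

q_ult ≈ 1040 kPa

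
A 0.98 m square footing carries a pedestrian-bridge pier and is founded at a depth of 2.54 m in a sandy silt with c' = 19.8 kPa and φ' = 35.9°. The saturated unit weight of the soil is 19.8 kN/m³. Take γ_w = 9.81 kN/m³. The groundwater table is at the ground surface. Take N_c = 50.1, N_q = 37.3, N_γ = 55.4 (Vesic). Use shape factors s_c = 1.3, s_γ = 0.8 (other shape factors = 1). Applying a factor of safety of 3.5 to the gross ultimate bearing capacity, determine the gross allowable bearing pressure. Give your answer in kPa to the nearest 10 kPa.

γ' = 19.8 − 9.81 = 9.99 kN/m³ (submerged throughout). q = 9.99 × 2.54 = 25.375 kPa; the same γ' applies in the ½γBN_γ term.
c·N_c·s_c = 19.8 × 50.1 × 1.3 = 1289.6 kPa
q·N_q = 25.375 × 37.3 = 946.47 kPa
0.5·γ·B·N_γ·s_γ = 0.5 × 9.99 × 0.98 × 55.4 × 0.8 = 216.95 kPa
q_ult = 1289.6 + 946.47 + 216.95 = 2453 kPa.
q_all = q_ult / FS = 2453 / 3.5 = 700.86 kPa.

q_all ≈ 700 kPa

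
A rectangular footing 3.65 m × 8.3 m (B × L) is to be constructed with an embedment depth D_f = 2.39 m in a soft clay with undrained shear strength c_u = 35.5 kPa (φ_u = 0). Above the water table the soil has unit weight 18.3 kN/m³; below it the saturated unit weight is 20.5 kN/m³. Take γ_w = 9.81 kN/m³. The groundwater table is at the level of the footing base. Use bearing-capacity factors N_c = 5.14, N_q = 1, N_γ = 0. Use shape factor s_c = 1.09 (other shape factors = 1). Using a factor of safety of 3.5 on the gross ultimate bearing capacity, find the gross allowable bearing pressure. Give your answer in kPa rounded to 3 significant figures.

Overburden at base level: q = 18.3 × 2.39 = 43.737 kPa.
Cohesion term c·N_c·s_c = 35.5 × 5.14 × 1.09 = 198.89 kPa; surcharge term q·N_q = 43.737 × 1 = 43.737 kPa.
q_ult = 198.89 + 43.737 = 242.63 kPa.
q_all = 242.63 / 3.5 = 69.323 kPa.

q_all ≈ 69.3 kPa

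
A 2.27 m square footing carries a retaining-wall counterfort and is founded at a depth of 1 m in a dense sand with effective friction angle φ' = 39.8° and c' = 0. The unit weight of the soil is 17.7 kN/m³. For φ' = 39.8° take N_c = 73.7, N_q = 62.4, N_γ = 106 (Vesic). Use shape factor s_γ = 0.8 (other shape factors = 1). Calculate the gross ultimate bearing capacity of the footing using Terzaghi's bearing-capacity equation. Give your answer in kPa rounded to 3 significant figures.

q_ult ≈ 2810 kPa

q = γ·D_f = 17.7 × 1 = 17.7 kPa.
q·N_q = 17.7 × 62.4 = 1104.5 kPa
0.5·γ·B·N_γ·s_γ = 0.5 × 17.7 × 2.27 × 106 × 0.8 = 1703.6 kPa
q_ult = 1104.5 + 1703.6 = 2808.1 kPa.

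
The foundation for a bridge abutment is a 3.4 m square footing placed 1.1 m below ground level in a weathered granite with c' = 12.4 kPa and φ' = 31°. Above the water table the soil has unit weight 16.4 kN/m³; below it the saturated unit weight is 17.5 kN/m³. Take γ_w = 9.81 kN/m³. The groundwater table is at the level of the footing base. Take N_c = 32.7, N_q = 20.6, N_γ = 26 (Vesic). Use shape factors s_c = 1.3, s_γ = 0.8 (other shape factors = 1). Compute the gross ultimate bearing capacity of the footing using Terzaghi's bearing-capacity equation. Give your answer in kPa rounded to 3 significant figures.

q_ult ≈ 1170 kPa

Overburden at base level: q = 16.4 × 1.1 = 18.04 kPa.
Below the base the soil is submerged, so the ½γBN_γ term uses γ' = 17.5 − 9.81 = 7.69 kN/m³.
Cohesion term c·N_c·s_c = 12.4 × 32.7 × 1.3 = 527.12 kPa; surcharge term q·N_q = 18.04 × 20.6 = 371.62 kPa; self-weight term 0.5·γ·B·N_γ·s_γ = 0.5 × 7.69 × 3.4 × 26 × 0.8 = 271.92 kPa.
q_ult = 527.12 + 371.62 + 271.92 = 1170.7 kPa.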